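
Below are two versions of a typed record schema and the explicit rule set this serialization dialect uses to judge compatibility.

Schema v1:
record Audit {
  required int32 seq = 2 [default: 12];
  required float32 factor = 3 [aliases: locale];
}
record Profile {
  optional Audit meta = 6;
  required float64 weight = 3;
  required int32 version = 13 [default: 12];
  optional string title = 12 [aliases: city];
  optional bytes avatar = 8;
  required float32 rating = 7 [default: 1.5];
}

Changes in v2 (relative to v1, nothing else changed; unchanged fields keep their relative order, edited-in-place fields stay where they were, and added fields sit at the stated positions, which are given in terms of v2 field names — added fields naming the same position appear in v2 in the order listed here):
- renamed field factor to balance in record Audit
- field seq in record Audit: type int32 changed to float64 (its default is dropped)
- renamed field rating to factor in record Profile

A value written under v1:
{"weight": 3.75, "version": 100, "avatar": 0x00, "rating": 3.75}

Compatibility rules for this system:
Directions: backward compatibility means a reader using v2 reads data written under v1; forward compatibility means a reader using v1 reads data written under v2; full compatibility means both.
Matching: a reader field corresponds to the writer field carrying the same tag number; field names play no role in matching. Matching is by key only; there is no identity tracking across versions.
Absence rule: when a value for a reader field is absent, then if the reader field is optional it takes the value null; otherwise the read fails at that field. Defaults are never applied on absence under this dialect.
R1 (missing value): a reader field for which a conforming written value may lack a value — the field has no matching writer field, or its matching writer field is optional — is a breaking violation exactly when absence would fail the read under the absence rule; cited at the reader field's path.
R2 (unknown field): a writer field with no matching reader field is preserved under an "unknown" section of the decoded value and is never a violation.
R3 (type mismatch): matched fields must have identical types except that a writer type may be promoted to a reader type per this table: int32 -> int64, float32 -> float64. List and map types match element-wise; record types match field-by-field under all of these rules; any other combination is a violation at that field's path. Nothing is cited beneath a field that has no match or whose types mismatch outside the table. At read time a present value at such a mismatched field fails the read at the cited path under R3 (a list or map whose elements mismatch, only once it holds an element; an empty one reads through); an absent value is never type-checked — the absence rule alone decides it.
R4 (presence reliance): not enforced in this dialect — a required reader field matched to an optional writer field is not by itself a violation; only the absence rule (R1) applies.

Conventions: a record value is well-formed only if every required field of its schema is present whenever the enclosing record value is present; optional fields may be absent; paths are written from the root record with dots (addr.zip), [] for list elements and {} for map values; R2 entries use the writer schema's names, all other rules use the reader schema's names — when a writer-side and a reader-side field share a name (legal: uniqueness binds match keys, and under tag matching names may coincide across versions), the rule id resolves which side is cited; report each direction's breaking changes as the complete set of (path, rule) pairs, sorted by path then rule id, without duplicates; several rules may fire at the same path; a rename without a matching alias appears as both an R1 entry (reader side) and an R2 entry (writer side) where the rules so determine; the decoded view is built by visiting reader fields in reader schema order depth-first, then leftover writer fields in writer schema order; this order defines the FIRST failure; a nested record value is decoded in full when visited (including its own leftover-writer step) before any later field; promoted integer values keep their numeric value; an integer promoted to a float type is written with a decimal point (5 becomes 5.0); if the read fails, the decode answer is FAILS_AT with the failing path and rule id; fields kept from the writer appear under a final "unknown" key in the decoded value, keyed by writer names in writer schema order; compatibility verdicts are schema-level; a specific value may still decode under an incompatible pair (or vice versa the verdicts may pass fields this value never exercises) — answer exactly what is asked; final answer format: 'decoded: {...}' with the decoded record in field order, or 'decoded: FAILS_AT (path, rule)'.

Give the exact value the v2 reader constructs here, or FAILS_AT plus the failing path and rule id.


arrows below run writer -> reader for Profile
migrating the Profile value to v2:
  meta := null (absent, optional -> null)
  weight := 3.75
  version := 100
  title := null (absent, optional -> null)
  avatar := 0x00
  factor := 3.75 (from writer rating)
  => decoded: {"meta": null, "weight": 3.75, "version": 100, "title": null, "avatar": 0x00, "factor": 3.75}
ruling out the remaining Profile differences:
  renamed field factor to balance in record Audit -> no rule fires on it and the decoded Profile view is identical with or without it
  field seq in record Audit: type int32 changed to float64 (its default is dropped) -> schema-level compatibility only; this Profile value's decode is unchanged

decoded: {"meta": null, "weight": 3.75, "version": 100, "title": null, "avatar": 0x00, "factor": 3.75}


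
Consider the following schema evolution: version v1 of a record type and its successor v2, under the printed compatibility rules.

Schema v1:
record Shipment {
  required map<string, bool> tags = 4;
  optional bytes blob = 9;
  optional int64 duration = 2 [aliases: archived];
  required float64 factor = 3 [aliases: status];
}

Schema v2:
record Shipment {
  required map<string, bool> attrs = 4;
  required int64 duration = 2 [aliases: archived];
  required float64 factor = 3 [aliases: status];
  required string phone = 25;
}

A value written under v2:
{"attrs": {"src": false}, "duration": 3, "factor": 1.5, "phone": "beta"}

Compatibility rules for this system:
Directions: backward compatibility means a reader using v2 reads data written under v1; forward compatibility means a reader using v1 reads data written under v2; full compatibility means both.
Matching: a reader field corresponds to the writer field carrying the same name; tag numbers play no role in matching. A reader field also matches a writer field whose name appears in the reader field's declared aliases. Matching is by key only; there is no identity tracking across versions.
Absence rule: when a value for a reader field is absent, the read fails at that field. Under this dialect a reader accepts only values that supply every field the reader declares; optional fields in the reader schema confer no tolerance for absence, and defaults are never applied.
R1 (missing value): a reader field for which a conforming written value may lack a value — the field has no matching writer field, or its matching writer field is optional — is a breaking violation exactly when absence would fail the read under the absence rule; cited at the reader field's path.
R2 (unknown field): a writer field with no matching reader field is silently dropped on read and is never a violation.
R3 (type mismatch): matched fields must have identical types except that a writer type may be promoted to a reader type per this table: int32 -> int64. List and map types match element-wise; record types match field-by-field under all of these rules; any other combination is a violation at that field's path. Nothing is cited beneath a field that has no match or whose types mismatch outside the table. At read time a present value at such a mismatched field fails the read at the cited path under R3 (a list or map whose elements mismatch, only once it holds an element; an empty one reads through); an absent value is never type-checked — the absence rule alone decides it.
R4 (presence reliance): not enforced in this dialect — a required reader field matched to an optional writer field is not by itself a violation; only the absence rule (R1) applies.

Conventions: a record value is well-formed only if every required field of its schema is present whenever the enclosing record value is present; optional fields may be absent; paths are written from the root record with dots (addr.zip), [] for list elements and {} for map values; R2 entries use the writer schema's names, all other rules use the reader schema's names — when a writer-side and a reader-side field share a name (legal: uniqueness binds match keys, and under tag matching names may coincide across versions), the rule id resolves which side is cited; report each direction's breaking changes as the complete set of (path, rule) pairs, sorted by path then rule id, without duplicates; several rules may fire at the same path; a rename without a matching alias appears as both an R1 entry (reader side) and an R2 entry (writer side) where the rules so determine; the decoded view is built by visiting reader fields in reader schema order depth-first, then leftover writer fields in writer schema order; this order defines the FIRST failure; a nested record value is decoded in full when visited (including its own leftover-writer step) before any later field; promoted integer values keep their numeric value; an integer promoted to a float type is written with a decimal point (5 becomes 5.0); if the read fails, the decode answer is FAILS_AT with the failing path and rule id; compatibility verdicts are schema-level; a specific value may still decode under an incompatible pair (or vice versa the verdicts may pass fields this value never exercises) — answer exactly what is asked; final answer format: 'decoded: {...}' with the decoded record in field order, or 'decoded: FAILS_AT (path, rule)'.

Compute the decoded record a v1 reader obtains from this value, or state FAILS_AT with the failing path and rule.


decoded: FAILS_AT (tags, R1)

each type pair in Shipment: writer, then reader
decoding the Shipment value with the v1 reader:
  read fails at tags under R1 (no fill)
  => FAILS_AT (tags, R1)
remaining Shipment differences; none change what is asked:
  added field phone to record Shipment: required string, tag 25 (in v2 it sits last) -> matters for Shipment compatibility verdicts, not for this value's decode
  removed field blob from record Shipment -> matters for Shipment compatibility verdicts, not for this value's decode
  field duration in record Shipment: optional changed to required -> matters for Shipment compatibility verdicts, not for this value's decode


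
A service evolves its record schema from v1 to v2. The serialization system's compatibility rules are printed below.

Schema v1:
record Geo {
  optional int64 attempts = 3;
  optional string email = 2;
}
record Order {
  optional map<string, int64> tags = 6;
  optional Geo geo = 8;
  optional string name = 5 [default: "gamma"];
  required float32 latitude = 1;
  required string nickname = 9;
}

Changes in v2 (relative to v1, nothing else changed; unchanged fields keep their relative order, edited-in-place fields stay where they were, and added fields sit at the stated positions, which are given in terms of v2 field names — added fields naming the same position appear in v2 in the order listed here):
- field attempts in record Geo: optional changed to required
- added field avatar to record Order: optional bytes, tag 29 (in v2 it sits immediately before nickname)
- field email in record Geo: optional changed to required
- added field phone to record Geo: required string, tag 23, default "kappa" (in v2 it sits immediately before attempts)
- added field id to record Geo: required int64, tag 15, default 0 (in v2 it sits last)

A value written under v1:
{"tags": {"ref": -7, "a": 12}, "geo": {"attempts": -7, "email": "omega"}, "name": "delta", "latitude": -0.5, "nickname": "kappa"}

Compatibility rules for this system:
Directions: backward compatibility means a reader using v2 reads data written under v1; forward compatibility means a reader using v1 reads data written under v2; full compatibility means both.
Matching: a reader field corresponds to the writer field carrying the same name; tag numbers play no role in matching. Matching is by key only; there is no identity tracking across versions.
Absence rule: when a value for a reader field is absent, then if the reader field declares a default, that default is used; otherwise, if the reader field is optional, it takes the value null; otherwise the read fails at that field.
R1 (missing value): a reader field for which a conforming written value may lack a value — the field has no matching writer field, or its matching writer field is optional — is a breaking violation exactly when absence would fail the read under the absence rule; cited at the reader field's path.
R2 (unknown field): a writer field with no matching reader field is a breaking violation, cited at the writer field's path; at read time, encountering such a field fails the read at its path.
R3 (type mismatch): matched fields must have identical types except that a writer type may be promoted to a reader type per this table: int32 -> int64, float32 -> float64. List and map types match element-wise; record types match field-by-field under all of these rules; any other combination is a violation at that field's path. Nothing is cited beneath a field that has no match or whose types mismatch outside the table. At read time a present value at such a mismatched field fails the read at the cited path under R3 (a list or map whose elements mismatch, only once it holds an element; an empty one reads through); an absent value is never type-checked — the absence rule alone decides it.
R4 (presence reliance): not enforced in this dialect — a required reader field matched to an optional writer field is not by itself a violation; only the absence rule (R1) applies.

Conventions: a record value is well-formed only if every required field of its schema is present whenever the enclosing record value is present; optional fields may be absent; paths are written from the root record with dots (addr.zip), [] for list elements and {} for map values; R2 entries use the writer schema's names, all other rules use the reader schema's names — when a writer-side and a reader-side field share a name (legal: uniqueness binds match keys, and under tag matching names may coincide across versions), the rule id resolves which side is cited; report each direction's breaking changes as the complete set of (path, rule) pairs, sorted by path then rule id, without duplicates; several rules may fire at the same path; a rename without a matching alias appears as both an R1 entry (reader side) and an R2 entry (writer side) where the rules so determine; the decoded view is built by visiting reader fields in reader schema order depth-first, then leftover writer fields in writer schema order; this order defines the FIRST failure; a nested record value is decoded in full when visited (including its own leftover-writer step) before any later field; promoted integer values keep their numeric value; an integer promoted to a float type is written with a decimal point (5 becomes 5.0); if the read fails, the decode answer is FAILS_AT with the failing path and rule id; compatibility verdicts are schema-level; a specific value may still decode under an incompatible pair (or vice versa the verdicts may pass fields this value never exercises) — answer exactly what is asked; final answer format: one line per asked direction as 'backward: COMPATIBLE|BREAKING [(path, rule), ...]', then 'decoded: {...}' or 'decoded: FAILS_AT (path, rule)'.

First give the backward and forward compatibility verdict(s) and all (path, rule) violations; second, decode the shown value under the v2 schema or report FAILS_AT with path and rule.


in Order below, arrows point writer -> reader
backward analysis of Order with v2 as reader and v1 as writer:
  writer optional, map<string, int64> -> map<string, int64>: reader tags maps from writer tags
  writer optional, Geo -> Geo: reader geo maps from writer geo
  writer optional, string -> string: reader name maps from writer name
  writer required, float32 -> float32: reader latitude maps from writer latitude
  no writer field matches reader avatar
  writer required, string -> string: reader nickname maps from writer nickname
  no writer field matches reader geo.phone
  writer optional, int64 -> int64: reader geo.attempts maps from writer geo.attempts
  writer optional, string -> string: reader geo.email maps from writer geo.email
  no writer field matches reader geo.id
  R1 fires at geo.attempts
  R1 fires at geo.email
  backward on Order therefore BREAKING (2)
forward analysis of Order with v1 as reader and v2 as writer:
  writer optional, map<string, int64> -> map<string, int64>: reader tags maps from writer tags
  writer optional, Geo -> Geo: reader geo maps from writer geo
  writer optional, string -> string: reader name maps from writer name
  writer required, float32 -> float32: reader latitude maps from writer latitude
  writer required, string -> string: reader nickname maps from writer nickname
  avatar (writer side), unknown to reader
  writer required, int64 -> int64: reader geo.attempts maps from writer geo.attempts
  writer required, string -> string: reader geo.email maps from writer geo.email
  geo.phone (writer side), unknown to reader
  geo.id (writer side), unknown to reader
  R2 fires at avatar
  R2 fires at geo.id
  R2 fires at geo.phone
  forward on Order therefore BREAKING (3)
decode (reader v2):
  tags := {"ref": -7, "a": 12}
  geo.phone := "kappa" (no value, default fills)
  geo.attempts := -7
  geo.email := "omega"
  geo.id := 0 (no value, default fills)
  name := "delta"
  latitude := -0.5
  avatar := null (not supplied -> null)
  nickname := "kappa"
  => decoded: {"tags": {"ref": -7, "a": 12}, "geo": {"phone": "kappa", "attempts": -7, "email": "omega", "id": 0}, "name": "delta", "latitude": -0.5, "avatar": null, "nickname": "kappa"}

backward: BREAKING [(geo.attempts, R1), (geo.email, R1)]; forward: BREAKING [(avatar, R2), (geo.id, R2), (geo.phone, R2)]; decoded: {"tags": {"ref": -7, "a": 12}, "geo": {"phone": "kappa", "attempts": -7, "email": "omega", "id": 0}, "name": "delta", "latitude": -0.5, "avatar": null, "nickname": "kappa"}


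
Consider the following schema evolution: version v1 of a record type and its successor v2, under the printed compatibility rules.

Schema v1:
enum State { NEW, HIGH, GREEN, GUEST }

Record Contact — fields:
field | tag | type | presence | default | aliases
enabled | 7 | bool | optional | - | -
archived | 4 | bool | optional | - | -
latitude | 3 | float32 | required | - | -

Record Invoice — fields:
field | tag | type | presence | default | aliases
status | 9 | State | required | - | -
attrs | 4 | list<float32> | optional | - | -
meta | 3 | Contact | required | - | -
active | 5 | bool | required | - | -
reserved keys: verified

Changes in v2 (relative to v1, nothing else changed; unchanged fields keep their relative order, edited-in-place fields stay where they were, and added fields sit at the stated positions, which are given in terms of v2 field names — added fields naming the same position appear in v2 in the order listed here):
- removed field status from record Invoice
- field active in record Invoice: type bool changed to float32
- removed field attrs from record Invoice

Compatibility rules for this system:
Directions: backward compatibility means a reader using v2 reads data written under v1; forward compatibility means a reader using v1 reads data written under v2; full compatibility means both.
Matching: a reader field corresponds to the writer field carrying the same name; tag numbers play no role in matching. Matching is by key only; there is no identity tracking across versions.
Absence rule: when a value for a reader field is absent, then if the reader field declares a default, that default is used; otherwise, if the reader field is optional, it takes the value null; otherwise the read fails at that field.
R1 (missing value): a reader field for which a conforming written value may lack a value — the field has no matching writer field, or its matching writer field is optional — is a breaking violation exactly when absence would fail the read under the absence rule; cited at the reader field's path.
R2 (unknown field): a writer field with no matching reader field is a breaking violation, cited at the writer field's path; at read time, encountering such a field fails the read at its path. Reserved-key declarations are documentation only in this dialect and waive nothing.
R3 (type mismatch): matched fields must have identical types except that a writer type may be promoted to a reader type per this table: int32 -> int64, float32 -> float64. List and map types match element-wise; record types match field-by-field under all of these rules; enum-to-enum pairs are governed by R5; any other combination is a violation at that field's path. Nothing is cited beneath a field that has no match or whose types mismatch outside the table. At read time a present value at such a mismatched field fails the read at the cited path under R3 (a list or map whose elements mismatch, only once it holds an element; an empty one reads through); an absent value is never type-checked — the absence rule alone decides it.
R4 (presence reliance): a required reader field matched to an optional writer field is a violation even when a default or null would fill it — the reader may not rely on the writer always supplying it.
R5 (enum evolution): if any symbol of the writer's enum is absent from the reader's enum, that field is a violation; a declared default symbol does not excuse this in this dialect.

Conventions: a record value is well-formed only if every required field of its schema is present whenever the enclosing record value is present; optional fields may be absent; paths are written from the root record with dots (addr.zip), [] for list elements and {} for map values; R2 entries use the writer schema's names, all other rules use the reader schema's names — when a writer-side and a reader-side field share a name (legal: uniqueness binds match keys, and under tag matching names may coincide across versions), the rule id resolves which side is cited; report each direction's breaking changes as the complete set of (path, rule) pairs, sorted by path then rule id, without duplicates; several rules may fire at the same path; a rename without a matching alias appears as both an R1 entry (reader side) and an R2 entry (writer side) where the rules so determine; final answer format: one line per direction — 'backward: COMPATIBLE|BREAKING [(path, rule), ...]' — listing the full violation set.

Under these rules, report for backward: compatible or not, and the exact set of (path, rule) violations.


each type pair in Invoice: writer, then reader
backward pass over Invoice, reader schema v2, writer schema v1:
  meta: paired with writer meta (Contact -> Contact; writer required)
  active: paired with writer active (bool -> float32; writer required)
  status (writer side), unknown to reader
  attrs (writer side), unknown to reader
  meta.enabled: paired with writer meta.enabled (bool -> bool; writer optional)
  meta.archived: paired with writer meta.archived (bool -> bool; writer optional)
  meta.latitude: paired with writer meta.latitude (float32 -> float32; writer required)
  rule R3 violated at active
  rule R2 violated at attrs
  rule R2 violated at status
  => 3 violation(s): backward is BREAKING for Invoice

backward: BREAKING [(active, R3), (attrs, R2), (status, R2)]


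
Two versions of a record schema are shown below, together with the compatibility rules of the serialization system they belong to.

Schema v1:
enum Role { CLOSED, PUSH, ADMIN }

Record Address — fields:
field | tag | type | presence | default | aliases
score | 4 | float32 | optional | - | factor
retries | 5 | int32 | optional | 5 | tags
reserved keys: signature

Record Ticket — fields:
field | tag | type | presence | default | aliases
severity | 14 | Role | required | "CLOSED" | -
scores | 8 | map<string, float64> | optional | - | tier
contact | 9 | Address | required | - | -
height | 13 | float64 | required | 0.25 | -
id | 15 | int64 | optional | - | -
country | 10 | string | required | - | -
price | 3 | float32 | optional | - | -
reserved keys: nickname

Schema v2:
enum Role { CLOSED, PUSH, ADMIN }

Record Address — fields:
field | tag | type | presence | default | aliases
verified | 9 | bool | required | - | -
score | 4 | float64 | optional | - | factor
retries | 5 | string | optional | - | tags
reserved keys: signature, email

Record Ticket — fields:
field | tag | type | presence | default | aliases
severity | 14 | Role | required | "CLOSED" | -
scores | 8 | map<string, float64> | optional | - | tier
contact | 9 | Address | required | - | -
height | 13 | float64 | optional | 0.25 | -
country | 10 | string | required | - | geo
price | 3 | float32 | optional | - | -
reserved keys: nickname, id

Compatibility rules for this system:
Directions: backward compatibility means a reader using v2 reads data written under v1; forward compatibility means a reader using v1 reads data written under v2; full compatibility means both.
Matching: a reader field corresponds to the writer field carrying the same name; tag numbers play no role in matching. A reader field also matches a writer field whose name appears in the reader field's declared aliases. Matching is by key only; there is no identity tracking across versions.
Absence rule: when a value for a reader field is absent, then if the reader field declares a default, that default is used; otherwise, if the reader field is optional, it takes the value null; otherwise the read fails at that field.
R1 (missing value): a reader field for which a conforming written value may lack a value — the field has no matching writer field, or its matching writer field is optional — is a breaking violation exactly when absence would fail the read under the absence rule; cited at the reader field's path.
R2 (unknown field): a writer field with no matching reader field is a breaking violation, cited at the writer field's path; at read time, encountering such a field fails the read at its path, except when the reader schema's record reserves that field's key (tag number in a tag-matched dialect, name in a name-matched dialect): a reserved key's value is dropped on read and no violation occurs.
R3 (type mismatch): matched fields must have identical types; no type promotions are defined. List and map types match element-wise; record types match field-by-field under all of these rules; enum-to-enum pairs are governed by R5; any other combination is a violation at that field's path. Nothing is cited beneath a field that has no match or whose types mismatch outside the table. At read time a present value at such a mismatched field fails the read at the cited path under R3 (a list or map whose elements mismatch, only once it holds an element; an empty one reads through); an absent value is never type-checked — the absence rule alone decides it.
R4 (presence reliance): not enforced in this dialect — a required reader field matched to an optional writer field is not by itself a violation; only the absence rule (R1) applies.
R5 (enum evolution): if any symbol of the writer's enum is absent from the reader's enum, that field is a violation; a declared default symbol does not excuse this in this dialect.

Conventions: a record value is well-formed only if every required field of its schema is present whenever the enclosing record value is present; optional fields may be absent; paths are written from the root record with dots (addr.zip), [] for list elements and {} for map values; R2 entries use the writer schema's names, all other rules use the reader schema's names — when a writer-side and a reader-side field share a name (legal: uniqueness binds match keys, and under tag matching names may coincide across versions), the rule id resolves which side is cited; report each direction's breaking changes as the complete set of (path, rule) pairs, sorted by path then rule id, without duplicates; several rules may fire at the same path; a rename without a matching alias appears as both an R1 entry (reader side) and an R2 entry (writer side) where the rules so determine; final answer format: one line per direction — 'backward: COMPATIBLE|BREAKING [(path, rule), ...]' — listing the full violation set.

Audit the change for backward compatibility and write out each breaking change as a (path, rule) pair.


backward: BREAKING [(contact.retries, R3), (contact.score, R3), (contact.verified, R1)]

each type pair in Ticket: writer, then reader
backward for Ticket (reader v2, writer v1):
  Role -> Role, writer required: severity aligns to severity
  map<string, float64> -> map<string, float64>, writer optional: scores aligns to scores
  Address -> Address, writer required: contact aligns to contact
  float64 -> float64, writer required: height aligns to height
  string -> string, writer required: country aligns to country
  float32 -> float32, writer optional: price aligns to price
  writer id: unknown to reader
  no writer field matches reader contact.verified
  float32 -> float64, writer optional: contact.score aligns to contact.score
  int32 -> string, writer optional: contact.retries aligns to contact.retries
  rule R3 violated at contact.retries
  rule R3 violated at contact.score
  rule R1 violated at contact.verified
  => 3 violation(s): backward is BREAKING for Ticket
the other Ticket changes do not affect what is asked:
  field height in record Ticket: required changed to optional -> inert for the asked Ticket verdict: nothing fires
  removed field id from record Ticket (its key "id" joins the reserved list) -> inert for the asked Ticket verdict: nothing fires


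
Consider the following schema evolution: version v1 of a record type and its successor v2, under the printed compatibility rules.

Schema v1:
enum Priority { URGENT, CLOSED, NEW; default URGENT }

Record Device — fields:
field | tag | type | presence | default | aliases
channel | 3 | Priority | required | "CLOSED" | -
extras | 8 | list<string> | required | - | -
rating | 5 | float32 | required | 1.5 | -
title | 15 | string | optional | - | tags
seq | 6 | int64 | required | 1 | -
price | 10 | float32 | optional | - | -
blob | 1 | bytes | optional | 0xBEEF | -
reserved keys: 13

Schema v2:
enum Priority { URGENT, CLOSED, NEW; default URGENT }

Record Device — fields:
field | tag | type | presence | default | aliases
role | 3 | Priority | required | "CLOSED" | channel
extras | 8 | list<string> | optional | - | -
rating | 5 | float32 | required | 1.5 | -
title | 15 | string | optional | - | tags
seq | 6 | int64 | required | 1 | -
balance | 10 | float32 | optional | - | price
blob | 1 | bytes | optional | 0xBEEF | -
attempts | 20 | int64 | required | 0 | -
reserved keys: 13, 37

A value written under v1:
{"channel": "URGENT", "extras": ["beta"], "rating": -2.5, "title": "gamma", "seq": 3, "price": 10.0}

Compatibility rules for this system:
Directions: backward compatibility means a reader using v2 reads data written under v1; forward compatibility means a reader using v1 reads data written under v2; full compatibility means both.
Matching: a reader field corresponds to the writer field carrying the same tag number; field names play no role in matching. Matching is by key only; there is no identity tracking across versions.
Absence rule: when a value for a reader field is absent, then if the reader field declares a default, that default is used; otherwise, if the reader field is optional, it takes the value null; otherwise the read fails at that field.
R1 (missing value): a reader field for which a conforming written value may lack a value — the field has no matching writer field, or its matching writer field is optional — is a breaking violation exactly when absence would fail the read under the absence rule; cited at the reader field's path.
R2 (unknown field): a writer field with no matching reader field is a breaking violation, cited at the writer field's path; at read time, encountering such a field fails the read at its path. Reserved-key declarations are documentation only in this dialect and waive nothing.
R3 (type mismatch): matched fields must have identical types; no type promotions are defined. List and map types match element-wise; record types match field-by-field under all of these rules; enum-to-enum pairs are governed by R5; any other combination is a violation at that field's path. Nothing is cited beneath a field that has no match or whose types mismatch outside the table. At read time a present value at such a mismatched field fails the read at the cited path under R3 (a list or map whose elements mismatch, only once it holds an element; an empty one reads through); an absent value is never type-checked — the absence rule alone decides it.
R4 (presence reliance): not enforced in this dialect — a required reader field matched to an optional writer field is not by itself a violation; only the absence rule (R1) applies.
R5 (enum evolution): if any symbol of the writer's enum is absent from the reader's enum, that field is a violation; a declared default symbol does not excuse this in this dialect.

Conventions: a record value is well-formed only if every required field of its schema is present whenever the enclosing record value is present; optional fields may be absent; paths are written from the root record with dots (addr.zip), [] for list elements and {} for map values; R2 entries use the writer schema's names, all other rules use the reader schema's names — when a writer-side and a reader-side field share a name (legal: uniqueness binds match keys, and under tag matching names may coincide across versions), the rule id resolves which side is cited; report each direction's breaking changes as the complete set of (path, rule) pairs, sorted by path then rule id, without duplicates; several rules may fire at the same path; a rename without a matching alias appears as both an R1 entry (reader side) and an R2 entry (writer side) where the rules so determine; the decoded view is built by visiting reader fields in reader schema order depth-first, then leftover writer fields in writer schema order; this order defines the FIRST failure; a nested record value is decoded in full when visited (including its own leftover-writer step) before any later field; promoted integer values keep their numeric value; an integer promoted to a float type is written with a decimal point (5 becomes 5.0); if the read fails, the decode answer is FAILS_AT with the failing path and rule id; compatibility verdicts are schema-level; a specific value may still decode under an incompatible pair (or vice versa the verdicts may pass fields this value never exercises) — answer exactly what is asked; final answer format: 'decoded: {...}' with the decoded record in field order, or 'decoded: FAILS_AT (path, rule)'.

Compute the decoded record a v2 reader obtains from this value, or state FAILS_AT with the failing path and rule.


in Device below, arrows point writer -> reader
decoding the Device value with the v2 reader:
  role := "URGENT" (from writer channel)
  extras := ["beta"]
  rating := -2.5
  title := "gamma"
  seq := 3
  balance := 10.0 (from writer price)
  blob := 0xBEEF (no value, default fills)
  attempts := 0 (no value, default fills)
  => decoded: {"role": "URGENT", "extras": ["beta"], "rating": -2.5, "title": "gamma", "seq": 3, "balance": 10.0, "blob": 0xBEEF, "attempts": 0}
diffs on Device not affecting the asked answer:
  field extras in record Device: required changed to optional -> shifts the Device verdicts, not this decode

decoded: {"role": "URGENT", "extras": ["beta"], "rating": -2.5, "title": "gamma", "seq": 3, "balance": 10.0, "blob": 0xBEEF, "attempts": 0}


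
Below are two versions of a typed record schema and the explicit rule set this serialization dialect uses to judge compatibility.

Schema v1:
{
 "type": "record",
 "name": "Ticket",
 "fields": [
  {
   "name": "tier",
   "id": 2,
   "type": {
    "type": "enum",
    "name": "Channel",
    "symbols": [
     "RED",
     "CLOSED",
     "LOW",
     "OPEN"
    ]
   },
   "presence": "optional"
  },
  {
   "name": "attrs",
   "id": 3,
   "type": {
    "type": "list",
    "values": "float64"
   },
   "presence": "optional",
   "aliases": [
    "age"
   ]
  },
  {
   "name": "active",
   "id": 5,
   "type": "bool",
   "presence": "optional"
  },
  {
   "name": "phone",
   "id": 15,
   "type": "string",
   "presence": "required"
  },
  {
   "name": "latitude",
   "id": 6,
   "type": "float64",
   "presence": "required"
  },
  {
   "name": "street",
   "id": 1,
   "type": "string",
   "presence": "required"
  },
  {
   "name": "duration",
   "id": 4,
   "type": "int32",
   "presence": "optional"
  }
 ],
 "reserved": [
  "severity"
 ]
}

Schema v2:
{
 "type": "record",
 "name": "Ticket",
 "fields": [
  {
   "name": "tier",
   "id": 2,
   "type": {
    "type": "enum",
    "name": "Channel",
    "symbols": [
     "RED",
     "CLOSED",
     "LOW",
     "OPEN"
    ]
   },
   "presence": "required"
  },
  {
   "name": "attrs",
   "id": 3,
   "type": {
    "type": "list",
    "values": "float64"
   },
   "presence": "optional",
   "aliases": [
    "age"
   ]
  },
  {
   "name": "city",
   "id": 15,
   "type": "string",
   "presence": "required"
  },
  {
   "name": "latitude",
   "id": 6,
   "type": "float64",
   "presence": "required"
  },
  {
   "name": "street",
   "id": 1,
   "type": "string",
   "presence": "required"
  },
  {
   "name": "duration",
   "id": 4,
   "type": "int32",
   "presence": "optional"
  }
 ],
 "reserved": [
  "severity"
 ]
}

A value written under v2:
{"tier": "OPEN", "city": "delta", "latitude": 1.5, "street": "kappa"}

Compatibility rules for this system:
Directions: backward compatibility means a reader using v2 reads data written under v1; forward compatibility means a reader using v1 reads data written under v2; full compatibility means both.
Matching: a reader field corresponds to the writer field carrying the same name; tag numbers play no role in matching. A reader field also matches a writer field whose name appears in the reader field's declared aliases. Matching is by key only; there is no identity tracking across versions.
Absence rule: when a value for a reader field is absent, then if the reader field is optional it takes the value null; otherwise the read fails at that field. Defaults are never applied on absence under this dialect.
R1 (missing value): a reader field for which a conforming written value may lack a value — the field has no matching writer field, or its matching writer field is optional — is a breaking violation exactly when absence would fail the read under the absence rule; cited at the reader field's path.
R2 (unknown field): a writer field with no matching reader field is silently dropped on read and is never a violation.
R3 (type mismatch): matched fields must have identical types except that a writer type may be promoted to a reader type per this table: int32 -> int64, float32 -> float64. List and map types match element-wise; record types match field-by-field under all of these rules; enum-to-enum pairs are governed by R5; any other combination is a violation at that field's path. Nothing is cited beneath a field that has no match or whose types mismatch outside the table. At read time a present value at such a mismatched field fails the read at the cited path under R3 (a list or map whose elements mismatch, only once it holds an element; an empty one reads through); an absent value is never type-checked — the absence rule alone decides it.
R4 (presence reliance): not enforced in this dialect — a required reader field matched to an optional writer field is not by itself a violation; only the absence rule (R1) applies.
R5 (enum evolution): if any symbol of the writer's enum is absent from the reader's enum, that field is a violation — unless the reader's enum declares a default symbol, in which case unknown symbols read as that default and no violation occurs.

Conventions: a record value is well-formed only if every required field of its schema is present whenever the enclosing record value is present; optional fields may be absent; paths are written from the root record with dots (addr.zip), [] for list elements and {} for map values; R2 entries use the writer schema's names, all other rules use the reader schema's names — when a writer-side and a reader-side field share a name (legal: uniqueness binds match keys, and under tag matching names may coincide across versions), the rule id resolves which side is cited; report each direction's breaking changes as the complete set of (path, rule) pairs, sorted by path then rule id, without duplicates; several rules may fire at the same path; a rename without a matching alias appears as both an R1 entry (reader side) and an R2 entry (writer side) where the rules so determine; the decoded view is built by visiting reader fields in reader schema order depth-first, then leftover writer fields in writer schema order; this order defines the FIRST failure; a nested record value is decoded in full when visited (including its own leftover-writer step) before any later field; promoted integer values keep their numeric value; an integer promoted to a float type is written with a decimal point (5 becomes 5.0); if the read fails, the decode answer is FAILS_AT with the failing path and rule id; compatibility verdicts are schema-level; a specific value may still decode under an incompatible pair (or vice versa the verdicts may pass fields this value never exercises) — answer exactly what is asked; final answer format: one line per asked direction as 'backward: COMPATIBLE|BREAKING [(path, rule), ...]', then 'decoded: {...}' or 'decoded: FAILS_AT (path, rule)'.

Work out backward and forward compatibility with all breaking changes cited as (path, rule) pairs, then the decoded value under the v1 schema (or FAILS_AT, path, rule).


backward: BREAKING [(city, R1), (tier, R1)]; forward: BREAKING [(phone, R1)]; decoded: FAILS_AT (phone, R1)

in Ticket below, arrows point writer -> reader
checking backward for Ticket: reader v2 against writer v1:
  tier: Channel -> Channel, writer optional; from tier
  attrs: list<float64> -> list<float64>, writer optional; from attrs
  city: no writer-side match
  latitude: float64 -> float64, writer required; from latitude
  street: string -> string, writer required; from street
  duration: int32 -> int32, writer optional; from duration
  leftover writer field: active
  leftover writer field: phone
  R1 fires at city
  R1 fires at tier
  => 2 violation(s): backward is BREAKING for Ticket
checking forward for Ticket: reader v1 against writer v2:
  tier: Channel -> Channel, writer required; from tier
  attrs: list<float64> -> list<float64>, writer optional; from attrs
  active: no writer-side match
  phone: no writer-side match
  latitude: float64 -> float64, writer required; from latitude
  street: string -> string, writer required; from street
  duration: int32 -> int32, writer optional; from duration
  leftover writer field: city
  R1 fires at phone
  => 1 violation(s): forward is BREAKING for Ticket
migrating the Ticket value to v1:
  tier := "OPEN"
  attrs := null (not supplied -> null)
  active := null (not supplied -> null)
  read fails at phone under R1 (no fill)
  => FAILS_AT (phone, R1)
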